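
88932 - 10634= 78298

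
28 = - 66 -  - 94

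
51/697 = 3/41  =  0.07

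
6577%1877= 946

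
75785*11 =833635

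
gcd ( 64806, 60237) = 3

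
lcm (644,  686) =31556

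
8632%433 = 405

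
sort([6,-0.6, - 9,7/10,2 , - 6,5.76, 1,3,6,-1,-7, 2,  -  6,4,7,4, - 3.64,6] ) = [ - 9,-7,-6,-6, - 3.64,- 1,  -  0.6,7/10,1, 2 , 2,3,4, 4,5.76,  6, 6,6, 7] 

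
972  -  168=804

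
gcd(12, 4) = 4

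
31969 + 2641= 34610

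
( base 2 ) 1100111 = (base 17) 61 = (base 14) 75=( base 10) 103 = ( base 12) 87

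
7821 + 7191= 15012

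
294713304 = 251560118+43153186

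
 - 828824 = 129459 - 958283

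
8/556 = 2/139= 0.01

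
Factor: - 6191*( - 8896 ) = 55075136 = 2^6*41^1*139^1*151^1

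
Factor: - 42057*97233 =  - 4089328281   =  - 3^3*4673^1*32411^1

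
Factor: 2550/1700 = 2^ ( -1 )*3^1 = 3/2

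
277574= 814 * 341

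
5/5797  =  5/5797 = 0.00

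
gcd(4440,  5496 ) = 24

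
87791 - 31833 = 55958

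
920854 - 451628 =469226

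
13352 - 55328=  - 41976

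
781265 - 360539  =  420726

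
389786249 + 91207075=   480993324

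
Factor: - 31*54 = -1674 =-2^1*3^3*31^1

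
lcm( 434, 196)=6076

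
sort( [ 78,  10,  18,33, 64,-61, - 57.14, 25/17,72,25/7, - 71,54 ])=[ - 71 ,-61 ,-57.14, 25/17, 25/7 , 10, 18, 33, 54, 64,72, 78]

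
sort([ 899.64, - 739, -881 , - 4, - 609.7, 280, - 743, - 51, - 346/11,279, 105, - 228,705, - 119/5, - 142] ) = [ - 881, - 743, - 739, - 609.7,-228,  -  142, - 51,  -  346/11,-119/5, - 4  ,  105 , 279,280  ,  705 , 899.64]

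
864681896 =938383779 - 73701883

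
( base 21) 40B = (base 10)1775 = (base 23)384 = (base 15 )7D5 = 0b11011101111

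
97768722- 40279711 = 57489011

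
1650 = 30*55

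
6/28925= 6/28925 = 0.00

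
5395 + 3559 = 8954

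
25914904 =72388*358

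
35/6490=7/1298=0.01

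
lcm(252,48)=1008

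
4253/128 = 33 + 29/128 = 33.23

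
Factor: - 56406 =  - 2^1*3^1*7^1*17^1*79^1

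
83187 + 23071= 106258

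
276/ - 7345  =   - 1 + 7069/7345 = - 0.04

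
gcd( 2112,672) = 96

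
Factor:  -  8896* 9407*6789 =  - 568135238208 = - 2^6*3^1*23^1 *31^1*73^1*139^1*409^1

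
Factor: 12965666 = 2^1*7^1*223^1*4153^1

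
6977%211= 14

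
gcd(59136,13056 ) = 768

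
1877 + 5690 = 7567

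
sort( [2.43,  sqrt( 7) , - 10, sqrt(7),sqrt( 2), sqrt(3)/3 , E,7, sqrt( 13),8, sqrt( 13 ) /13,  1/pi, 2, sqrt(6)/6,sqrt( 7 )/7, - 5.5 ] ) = [-10, - 5.5, sqrt(13)/13, 1/pi, sqrt( 7 )/7, sqrt( 6)/6,sqrt( 3 ) /3, sqrt(2),2,2.43 , sqrt(7), sqrt( 7 ), E, sqrt ( 13), 7, 8 ] 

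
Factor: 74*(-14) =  - 2^2*7^1*37^1  =  - 1036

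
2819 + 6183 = 9002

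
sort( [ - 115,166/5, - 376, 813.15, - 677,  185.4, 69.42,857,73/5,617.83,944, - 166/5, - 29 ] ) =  [ -677,  -  376, - 115, - 166/5  , - 29, 73/5,166/5,69.42,  185.4,617.83, 813.15, 857,944]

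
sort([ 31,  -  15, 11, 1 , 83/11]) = [ - 15,1, 83/11, 11,31]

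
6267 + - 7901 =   -  1634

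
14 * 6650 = 93100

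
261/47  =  5+26/47=5.55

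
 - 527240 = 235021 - 762261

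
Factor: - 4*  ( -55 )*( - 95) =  - 2^2* 5^2*  11^1 *19^1 = -20900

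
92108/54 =1705+19/27 =1705.70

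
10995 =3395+7600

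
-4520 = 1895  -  6415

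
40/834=20/417 = 0.05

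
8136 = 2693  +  5443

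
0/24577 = 0 = 0.00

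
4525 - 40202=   -  35677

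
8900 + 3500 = 12400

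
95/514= 95/514 = 0.18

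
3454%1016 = 406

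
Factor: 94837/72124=2^( - 2)*13^( - 1)*19^( - 1) * 73^(-1 )*94837^1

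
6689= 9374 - 2685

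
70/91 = 10/13= 0.77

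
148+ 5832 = 5980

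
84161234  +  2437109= 86598343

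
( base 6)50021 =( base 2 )1100101011101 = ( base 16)195d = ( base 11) 4973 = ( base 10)6493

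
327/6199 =327/6199=   0.05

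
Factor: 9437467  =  13^2*55843^1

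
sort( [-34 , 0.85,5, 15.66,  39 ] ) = [  -  34, 0.85, 5,15.66  ,  39] 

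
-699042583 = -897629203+198586620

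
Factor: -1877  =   - 1877^1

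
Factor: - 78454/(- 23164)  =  39227/11582 =2^( -1)*5791^ ( - 1 )*39227^1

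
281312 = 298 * 944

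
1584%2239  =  1584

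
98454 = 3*32818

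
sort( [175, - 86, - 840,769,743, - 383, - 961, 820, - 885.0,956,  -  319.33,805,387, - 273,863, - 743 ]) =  [-961, - 885.0  ,-840,-743,-383, - 319.33, - 273, - 86, 175,387,743, 769,805,820,  863,956] 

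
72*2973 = 214056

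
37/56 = 37/56 = 0.66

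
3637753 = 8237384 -4599631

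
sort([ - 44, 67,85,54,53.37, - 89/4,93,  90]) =[  -  44, - 89/4,53.37,  54,67, 85,90,93 ] 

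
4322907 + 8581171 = 12904078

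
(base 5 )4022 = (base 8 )1000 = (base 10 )512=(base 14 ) 288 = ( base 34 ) f2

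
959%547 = 412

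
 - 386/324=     -  193/162=-1.19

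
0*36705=0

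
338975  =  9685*35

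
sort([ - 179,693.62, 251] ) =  [ - 179 , 251, 693.62] 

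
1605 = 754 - -851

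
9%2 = 1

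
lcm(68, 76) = 1292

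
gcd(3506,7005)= 1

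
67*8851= 593017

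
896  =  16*56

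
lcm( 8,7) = 56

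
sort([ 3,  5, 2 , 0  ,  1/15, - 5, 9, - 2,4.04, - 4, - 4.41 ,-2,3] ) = [-5, - 4.41, - 4 , - 2, - 2, 0,  1/15, 2,3, 3, 4.04,  5, 9]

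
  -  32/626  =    -  16/313=-  0.05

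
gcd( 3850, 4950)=550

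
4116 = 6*686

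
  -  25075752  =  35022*( - 716)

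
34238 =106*323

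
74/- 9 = - 74/9 = - 8.22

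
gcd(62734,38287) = 1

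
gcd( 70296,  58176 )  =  2424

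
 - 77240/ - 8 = 9655/1  =  9655.00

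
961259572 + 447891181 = 1409150753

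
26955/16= 1684 + 11/16 = 1684.69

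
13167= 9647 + 3520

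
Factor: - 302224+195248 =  -106976 = - 2^5*3343^1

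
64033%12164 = 3213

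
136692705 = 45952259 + 90740446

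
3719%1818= 83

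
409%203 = 3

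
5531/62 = 89 + 13/62 =89.21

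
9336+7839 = 17175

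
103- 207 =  - 104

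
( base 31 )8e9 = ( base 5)230011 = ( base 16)1fc3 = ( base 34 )715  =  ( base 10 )8131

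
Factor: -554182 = -2^1*401^1 * 691^1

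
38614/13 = 38614/13=2970.31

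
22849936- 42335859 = - 19485923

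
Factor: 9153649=19^1*31^1*15541^1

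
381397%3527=481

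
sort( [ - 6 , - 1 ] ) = [ - 6,  -  1 ] 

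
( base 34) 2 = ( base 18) 2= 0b10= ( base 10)2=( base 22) 2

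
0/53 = 0 = 0.00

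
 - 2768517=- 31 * 89307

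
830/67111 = 830/67111 = 0.01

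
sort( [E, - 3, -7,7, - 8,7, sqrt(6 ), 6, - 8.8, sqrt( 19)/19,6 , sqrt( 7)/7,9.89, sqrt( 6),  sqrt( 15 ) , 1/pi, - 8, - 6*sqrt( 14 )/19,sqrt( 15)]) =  [ - 8.8, - 8, - 8, - 7, - 3,-6*sqrt( 14)/19,sqrt( 19 ) /19,1/pi , sqrt( 7 )/7, sqrt( 6 ),sqrt(6 ), E,sqrt ( 15), sqrt( 15 ),6 , 6, 7,  7,9.89] 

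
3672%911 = 28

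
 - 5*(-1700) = 8500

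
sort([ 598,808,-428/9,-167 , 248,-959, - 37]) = [ - 959 , - 167, - 428/9 ,- 37,  248, 598, 808 ]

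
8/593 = 8/593=0.01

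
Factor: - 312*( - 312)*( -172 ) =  - 16743168 =-2^8*3^2*13^2*43^1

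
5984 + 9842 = 15826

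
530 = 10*53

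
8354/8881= 8354/8881= 0.94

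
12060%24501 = 12060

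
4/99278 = 2/49639=   0.00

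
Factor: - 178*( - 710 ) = 2^2*5^1 * 71^1*89^1 = 126380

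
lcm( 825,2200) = 6600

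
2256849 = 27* 83587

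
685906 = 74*9269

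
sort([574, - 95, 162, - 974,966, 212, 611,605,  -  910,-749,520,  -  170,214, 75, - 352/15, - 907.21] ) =[ - 974, - 910, - 907.21, - 749, - 170, - 95 ,  -  352/15,75, 162,212,214, 520, 574, 605,611, 966]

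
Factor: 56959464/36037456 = 2^ ( - 1)*3^1*7^(  -  1 )*13^(- 1 )*53^( - 1 )*467^ (-1 )*2373311^1 = 7119933/4504682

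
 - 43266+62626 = 19360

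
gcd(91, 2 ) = 1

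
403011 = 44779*9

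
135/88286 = 135/88286 = 0.00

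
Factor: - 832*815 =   -  678080 = -2^6*5^1*13^1*163^1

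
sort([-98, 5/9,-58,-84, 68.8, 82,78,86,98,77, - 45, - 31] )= [ - 98, - 84, - 58,-45, -31, 5/9, 68.8,77,78 , 82,86, 98]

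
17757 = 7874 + 9883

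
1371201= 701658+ 669543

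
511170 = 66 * 7745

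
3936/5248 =3/4 = 0.75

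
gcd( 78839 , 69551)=1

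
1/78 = 1/78 = 0.01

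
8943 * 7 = 62601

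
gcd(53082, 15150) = 6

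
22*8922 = 196284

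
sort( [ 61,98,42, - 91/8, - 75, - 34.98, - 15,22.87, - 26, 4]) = [ - 75, - 34.98, - 26, - 15,-91/8,4,  22.87, 42,61,98 ]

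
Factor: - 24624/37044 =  - 2^2*3^1*7^(-3 )*19^1 = - 228/343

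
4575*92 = 420900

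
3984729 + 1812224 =5796953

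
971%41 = 28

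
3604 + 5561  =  9165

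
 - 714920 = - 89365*8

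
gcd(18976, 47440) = 9488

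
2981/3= 993 + 2/3 = 993.67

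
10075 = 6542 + 3533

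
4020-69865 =  -  65845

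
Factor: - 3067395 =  - 3^1*5^1*17^1*23^1*523^1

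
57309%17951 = 3456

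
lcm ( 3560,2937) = 117480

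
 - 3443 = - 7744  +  4301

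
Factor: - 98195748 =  - 2^2 * 3^1*7^1*1168997^1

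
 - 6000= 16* ( - 375)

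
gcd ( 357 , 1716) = 3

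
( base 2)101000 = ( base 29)1B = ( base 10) 40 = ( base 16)28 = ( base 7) 55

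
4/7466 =2/3733 = 0.00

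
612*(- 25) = -15300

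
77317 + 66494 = 143811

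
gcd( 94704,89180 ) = 4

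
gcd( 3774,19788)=102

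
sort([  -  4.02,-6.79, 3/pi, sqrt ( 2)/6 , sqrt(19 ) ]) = [-6.79,  -  4.02, sqrt(2 )/6, 3/pi, sqrt(19) ]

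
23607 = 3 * 7869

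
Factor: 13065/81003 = 5/31  =  5^1 *31^(-1 )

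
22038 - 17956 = 4082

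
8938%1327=976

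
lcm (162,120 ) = 3240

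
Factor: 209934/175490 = 3^2*5^( - 1)*7^(-1)*23^( -1)*  107^1 = 963/805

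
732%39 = 30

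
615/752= 615/752 = 0.82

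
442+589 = 1031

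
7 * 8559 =59913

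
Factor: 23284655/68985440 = 4656931/13797088= 2^( - 5 )*37^1*359^( - 1 )*1201^( - 1 )*125863^1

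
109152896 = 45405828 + 63747068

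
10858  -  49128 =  - 38270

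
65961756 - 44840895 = 21120861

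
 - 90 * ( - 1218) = 109620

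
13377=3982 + 9395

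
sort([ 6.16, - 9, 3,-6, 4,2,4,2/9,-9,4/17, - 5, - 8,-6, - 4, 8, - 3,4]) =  [-9, - 9,  -  8,  -  6, - 6 ,-5,-4,-3, 2/9,4/17,2,3,4,4,4,6.16 , 8 ]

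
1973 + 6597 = 8570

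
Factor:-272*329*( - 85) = 7606480 = 2^4*5^1*7^1*17^2*47^1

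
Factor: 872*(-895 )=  - 2^3*5^1*109^1*179^1 = -780440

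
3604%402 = 388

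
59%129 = 59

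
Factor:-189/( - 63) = 3 = 3^1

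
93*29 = 2697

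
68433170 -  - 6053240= 74486410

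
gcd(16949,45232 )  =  1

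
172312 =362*476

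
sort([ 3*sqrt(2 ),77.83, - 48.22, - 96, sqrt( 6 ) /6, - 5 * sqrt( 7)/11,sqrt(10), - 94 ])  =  [ - 96,  -  94, - 48.22, - 5*sqrt (7) /11,sqrt(6)/6,sqrt(10 ),3*sqrt(2) , 77.83]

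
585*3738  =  2186730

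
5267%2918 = 2349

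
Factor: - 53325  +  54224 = 29^1*31^1 = 899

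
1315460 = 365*3604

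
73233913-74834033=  - 1600120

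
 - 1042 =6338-7380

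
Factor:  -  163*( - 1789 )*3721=61^2*163^1*1789^1 = 1085069647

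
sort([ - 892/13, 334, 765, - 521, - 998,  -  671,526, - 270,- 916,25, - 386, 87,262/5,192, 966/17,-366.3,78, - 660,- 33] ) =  [-998, - 916, - 671,-660,-521, - 386 , - 366.3,-270,-892/13, - 33,25, 262/5,966/17, 78, 87,192,334,526,765 ]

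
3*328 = 984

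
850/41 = 20  +  30/41= 20.73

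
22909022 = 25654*893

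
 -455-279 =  - 734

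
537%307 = 230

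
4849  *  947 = 4592003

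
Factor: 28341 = 3^2* 47^1* 67^1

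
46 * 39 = 1794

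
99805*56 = 5589080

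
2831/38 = 149/2=74.50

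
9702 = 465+9237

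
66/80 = 33/40=0.82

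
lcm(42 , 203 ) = 1218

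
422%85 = 82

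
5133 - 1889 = 3244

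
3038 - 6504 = -3466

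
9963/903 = 3321/301 = 11.03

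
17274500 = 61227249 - 43952749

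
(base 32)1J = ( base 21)29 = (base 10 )51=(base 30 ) 1l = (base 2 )110011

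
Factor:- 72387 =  - 3^3*7^1 * 383^1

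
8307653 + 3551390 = 11859043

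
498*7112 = 3541776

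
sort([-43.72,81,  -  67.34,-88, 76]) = [ - 88,  -  67.34, - 43.72, 76,  81]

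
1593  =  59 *27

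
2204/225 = 2204/225 = 9.80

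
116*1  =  116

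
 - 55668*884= -49210512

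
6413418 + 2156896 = 8570314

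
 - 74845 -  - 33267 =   -  41578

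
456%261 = 195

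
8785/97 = 90 + 55/97 = 90.57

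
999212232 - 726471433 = 272740799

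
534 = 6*89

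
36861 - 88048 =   -  51187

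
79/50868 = 79/50868  =  0.00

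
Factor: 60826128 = 2^4*3^1*11^1*115201^1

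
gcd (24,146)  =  2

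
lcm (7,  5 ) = 35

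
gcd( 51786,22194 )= 7398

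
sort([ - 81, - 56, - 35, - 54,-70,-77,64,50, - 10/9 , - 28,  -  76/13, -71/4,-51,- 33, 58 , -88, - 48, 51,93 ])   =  [ -88, - 81, - 77 , - 70,-56, -54, - 51,- 48 , - 35, - 33, -28,-71/4, - 76/13, - 10/9, 50,51, 58,64, 93]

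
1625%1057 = 568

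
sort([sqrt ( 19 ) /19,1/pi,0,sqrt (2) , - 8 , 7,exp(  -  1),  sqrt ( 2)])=[ - 8,0, sqrt(19)/19,1/pi , exp (-1),sqrt (2),  sqrt( 2 ) , 7]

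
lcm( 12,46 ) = 276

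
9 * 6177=55593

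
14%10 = 4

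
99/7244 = 99/7244 = 0.01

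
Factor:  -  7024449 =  - 3^1*97^1 *101^1 * 239^1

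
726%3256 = 726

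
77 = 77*1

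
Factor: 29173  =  29173^1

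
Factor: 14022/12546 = 17^( - 1 ) * 19^1 = 19/17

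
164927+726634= 891561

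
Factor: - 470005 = - 5^1 * 23^1 * 61^1*67^1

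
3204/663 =4  +  184/221 = 4.83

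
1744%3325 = 1744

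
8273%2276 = 1445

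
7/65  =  7/65   =  0.11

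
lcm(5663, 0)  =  0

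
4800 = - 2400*(- 2)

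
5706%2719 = 268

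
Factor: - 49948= - 2^2*12487^1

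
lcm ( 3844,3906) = 242172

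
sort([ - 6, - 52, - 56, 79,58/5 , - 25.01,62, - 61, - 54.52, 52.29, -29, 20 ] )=[ - 61, - 56 , - 54.52, - 52,-29, -25.01, - 6,58/5,20, 52.29 , 62, 79 ]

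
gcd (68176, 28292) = 4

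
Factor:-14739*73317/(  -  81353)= 3^2*17^3*24439^1*81353^( - 1)   =  1080619263/81353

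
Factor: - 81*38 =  - 3078 = - 2^1*3^4*19^1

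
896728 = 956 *938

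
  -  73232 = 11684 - 84916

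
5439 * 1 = 5439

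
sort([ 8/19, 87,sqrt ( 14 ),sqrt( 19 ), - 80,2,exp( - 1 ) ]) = [ - 80,exp(  -  1 ),8/19  ,  2,sqrt(14), sqrt( 19 ),87]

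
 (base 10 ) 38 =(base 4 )212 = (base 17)24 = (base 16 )26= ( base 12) 32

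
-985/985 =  - 1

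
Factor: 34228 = 2^2*43^1*199^1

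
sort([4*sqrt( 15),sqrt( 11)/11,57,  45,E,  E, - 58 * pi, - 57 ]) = [ - 58* pi, - 57, sqrt( 11 )/11,E,E,4*sqrt( 15),45,57]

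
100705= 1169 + 99536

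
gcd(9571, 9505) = 1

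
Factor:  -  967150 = -2^1*5^2*23^1*29^2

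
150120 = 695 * 216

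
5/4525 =1/905 =0.00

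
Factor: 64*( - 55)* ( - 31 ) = 2^6 * 5^1*11^1 * 31^1 = 109120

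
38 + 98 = 136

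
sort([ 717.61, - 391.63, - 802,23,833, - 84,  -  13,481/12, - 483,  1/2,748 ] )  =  [ - 802, - 483, - 391.63, - 84, - 13,  1/2,  23,481/12,  717.61, 748,833]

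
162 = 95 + 67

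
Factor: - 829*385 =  - 5^1*7^1*11^1 * 829^1 = - 319165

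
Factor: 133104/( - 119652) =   -  188/169 = -2^2*13^( - 2)*47^1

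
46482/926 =50 + 91/463 = 50.20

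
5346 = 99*54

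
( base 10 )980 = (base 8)1724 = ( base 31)10J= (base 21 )24e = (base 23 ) 1JE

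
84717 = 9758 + 74959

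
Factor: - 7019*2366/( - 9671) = 2^1*7^1*13^2*19^( - 1)*509^( - 1)*7019^1= 16606954/9671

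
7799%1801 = 595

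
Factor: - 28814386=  - 2^1 * 43^1 * 335051^1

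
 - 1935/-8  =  1935/8 = 241.88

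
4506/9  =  500 + 2/3 = 500.67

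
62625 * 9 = 563625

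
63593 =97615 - 34022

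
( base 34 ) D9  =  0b111000011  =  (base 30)F1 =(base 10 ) 451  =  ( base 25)I1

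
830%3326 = 830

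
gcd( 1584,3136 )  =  16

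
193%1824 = 193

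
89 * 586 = 52154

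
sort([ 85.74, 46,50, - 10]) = [ - 10 , 46, 50, 85.74 ] 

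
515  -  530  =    -  15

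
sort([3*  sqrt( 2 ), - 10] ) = [ - 10,3*sqrt(2)]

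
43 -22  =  21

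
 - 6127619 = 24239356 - 30366975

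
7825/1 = 7825 = 7825.00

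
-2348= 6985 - 9333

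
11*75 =825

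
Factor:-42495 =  -3^1 * 5^1*2833^1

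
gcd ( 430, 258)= 86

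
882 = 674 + 208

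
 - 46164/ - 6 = 7694+0/1= 7694.00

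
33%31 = 2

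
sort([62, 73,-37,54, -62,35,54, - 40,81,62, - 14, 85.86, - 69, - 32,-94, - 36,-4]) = [ - 94, - 69,-62, - 40, - 37,  -  36, - 32, - 14, - 4,  35, 54,  54, 62,62,  73,  81,85.86] 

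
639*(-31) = -19809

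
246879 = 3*82293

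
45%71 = 45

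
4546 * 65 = 295490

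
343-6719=-6376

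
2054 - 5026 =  -2972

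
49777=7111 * 7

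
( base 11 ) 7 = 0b111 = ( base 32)7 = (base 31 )7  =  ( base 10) 7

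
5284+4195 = 9479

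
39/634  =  39/634 = 0.06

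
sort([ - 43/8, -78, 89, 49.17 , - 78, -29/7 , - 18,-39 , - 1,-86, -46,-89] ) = [ - 89, -86, - 78, - 78, - 46,-39,- 18,- 43/8,-29/7, - 1, 49.17 , 89]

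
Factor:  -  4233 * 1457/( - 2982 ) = 2^(-1) * 7^(- 1 )*17^1 * 31^1*47^1*71^( - 1)*83^1 = 2055827/994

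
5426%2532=362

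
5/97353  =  5/97353 = 0.00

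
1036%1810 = 1036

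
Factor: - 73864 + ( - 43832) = -2^6* 3^1 * 613^1 = -  117696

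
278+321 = 599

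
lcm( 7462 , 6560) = 596960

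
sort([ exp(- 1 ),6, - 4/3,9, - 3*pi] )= [- 3*pi,-4/3,exp( - 1),  6,  9]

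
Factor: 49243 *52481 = 2584321883  =  11^1 * 13^1 *23^1 * 367^1*2141^1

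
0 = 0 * 8847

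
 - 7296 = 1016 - 8312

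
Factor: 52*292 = 15184  =  2^4*13^1*73^1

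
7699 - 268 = 7431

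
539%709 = 539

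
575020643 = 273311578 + 301709065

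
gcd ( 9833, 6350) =1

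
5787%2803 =181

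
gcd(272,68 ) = 68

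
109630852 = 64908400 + 44722452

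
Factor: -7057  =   - 7057^1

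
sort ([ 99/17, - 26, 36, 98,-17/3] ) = [-26, - 17/3, 99/17, 36, 98] 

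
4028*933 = 3758124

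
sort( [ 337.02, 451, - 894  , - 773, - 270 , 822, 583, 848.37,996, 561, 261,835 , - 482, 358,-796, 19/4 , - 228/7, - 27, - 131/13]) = [ - 894, - 796, - 773, - 482, - 270 , - 228/7, - 27 , - 131/13,19/4, 261,  337.02,358 , 451 , 561,583, 822 , 835,848.37,996 ] 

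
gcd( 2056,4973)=1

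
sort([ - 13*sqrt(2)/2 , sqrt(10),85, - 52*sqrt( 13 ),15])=[-52*sqrt(13), -13*sqrt(2)/2,sqrt(10 ), 15,85] 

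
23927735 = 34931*685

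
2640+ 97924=100564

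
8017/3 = 8017/3 = 2672.33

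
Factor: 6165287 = 1289^1*4783^1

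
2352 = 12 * 196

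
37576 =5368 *7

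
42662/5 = 8532 + 2/5 = 8532.40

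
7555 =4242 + 3313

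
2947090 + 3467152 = 6414242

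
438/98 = 219/49=4.47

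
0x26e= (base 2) 1001101110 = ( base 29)LD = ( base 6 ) 2514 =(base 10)622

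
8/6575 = 8/6575 = 0.00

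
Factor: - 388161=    - 3^2*17^1*43^1*59^1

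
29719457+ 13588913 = 43308370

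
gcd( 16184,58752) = 136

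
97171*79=7676509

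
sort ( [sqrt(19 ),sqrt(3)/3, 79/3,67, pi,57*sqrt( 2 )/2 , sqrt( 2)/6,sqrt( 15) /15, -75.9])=[ - 75.9, sqrt( 2)/6, sqrt(15 ) /15, sqrt(3 )/3, pi, sqrt (19),79/3,57*sqrt( 2 ) /2,67 ] 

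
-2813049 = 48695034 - 51508083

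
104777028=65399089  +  39377939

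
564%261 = 42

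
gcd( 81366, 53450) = 2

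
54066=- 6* ( - 9011) 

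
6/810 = 1/135 = 0.01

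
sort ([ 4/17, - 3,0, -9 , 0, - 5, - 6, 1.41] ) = [ - 9, - 6, - 5, - 3 , 0, 0,4/17,1.41 ]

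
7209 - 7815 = - 606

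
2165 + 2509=4674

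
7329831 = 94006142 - 86676311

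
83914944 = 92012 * 912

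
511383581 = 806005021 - 294621440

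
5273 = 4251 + 1022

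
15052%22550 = 15052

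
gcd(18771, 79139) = 1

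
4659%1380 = 519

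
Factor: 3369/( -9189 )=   -  3^ ( - 1 )* 1021^( -1 )*1123^1 = -1123/3063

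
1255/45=27 + 8/9 = 27.89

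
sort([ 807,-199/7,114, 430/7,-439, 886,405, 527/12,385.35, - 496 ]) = [ - 496, - 439 , - 199/7, 527/12,  430/7,  114,385.35, 405, 807, 886] 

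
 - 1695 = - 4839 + 3144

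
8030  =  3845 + 4185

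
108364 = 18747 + 89617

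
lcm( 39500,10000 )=790000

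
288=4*72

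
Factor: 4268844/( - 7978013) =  - 2^2*3^2*19^1* 79^2*127^( - 1 )*62819^( - 1)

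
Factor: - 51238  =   -2^1*11^1* 17^1 * 137^1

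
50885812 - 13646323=37239489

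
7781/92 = 84 + 53/92= 84.58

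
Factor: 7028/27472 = 1757/6868=2^ ( - 2 ) * 7^1 * 17^( - 1)*101^(-1)*251^1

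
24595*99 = 2434905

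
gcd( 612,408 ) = 204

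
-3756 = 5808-9564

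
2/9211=2/9211 = 0.00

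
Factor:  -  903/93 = - 301/31 = -7^1 * 31^ ( -1) * 43^1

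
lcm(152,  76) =152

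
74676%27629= 19418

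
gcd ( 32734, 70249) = 1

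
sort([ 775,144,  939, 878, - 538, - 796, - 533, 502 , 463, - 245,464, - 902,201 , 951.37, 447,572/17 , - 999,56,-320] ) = [ - 999, - 902, - 796, - 538, - 533, - 320, - 245,572/17,  56, 144,201,447,463,  464,502,775,878 , 939,  951.37 ] 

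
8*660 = 5280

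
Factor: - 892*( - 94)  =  83848 = 2^3*47^1*223^1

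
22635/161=22635/161 = 140.59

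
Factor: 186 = 2^1*3^1*31^1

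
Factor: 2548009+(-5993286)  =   - 11^1*313207^1 =- 3445277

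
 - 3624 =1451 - 5075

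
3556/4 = 889= 889.00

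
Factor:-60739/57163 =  - 7^1*8677^1 * 57163^( -1)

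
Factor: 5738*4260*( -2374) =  - 2^4*3^1*5^1*19^1*71^1*151^1 * 1187^1 = -58029771120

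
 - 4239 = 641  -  4880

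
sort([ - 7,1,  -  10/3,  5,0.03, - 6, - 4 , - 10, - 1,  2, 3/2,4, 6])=[ -10, - 7, - 6, - 4, -10/3, - 1 , 0.03,1, 3/2,2,4,  5,6]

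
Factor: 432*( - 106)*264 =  - 2^8*3^4 * 11^1*53^1=- 12089088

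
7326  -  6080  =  1246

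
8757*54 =472878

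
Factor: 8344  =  2^3 * 7^1*149^1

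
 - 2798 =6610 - 9408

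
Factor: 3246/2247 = 1082/749 = 2^1*7^( - 1)*107^( - 1)*541^1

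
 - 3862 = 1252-5114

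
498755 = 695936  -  197181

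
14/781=14/781=   0.02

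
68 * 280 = 19040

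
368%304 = 64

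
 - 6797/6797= -1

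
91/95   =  91/95 =0.96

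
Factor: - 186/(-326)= 93/163 = 3^1 * 31^1*163^( -1)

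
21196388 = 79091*268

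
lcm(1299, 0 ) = 0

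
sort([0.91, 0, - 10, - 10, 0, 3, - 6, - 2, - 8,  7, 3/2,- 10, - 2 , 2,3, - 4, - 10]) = [-10,-10, - 10, - 10, - 8, - 6, - 4 ,-2,-2,  0,  0,  0.91,3/2,2,3,3,7]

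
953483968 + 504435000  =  1457918968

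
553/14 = 39+1/2 = 39.50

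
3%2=1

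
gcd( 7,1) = 1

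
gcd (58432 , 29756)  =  4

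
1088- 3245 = - 2157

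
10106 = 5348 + 4758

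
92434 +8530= 100964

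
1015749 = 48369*21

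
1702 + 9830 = 11532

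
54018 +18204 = 72222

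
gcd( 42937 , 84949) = 1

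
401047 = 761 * 527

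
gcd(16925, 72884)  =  1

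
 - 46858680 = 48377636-95236316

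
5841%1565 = 1146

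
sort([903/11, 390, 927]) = [903/11, 390,927] 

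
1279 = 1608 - 329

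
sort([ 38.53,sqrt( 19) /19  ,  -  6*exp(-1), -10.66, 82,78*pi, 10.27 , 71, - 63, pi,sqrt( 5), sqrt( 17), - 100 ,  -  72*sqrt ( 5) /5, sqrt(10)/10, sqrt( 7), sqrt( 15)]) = [-100, - 63 ,-72*sqrt( 5)/5,  -  10.66,- 6*exp( - 1), sqrt( 19) /19, sqrt (10)/10, sqrt(5 ), sqrt( 7),  pi, sqrt( 15 ),  sqrt(17),10.27,  38.53,71, 82,78 *pi]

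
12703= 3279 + 9424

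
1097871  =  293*3747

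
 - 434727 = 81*( - 5367)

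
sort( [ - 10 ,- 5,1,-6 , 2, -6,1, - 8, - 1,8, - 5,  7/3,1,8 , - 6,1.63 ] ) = [ - 10, - 8, - 6, - 6,-6, - 5, - 5 ,-1, 1,1,1,1.63,  2,7/3,8, 8 ]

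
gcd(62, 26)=2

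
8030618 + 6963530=14994148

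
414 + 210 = 624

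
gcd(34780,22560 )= 940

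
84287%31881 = 20525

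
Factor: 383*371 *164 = 23303252 =2^2*7^1 * 41^1*53^1*383^1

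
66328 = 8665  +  57663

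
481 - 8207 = -7726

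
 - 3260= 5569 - 8829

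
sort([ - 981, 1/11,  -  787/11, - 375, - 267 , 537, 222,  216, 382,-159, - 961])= [ - 981, - 961, - 375,  -  267, - 159, - 787/11, 1/11, 216,222, 382, 537]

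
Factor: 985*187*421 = 77546095= 5^1*11^1*17^1 * 197^1*421^1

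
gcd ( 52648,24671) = 1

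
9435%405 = 120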